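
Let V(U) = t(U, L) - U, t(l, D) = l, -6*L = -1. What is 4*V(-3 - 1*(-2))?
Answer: 0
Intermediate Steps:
L = 1/6 (L = -1/6*(-1) = 1/6 ≈ 0.16667)
V(U) = 0 (V(U) = U - U = 0)
4*V(-3 - 1*(-2)) = 4*0 = 0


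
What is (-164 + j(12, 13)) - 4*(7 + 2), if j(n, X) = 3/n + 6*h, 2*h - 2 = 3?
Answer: -739/4 ≈ -184.75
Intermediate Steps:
h = 5/2 (h = 1 + (½)*3 = 1 + 3/2 = 5/2 ≈ 2.5000)
j(n, X) = 15 + 3/n (j(n, X) = 3/n + 6*(5/2) = 3/n + 15 = 15 + 3/n)
(-164 + j(12, 13)) - 4*(7 + 2) = (-164 + (15 + 3/12)) - 4*(7 + 2) = (-164 + (15 + 3*(1/12))) - 4*9 = (-164 + (15 + ¼)) - 36 = (-164 + 61/4) - 36 = -595/4 - 36 = -739/4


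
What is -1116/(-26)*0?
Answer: 0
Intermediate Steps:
-1116/(-26)*0 = -1116*(-1)/26*0 = -31*(-18/13)*0 = (558/13)*0 = 0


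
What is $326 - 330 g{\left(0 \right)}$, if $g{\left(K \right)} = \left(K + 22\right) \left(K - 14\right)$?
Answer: $101966$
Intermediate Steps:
$g{\left(K \right)} = \left(-14 + K\right) \left(22 + K\right)$ ($g{\left(K \right)} = \left(22 + K\right) \left(-14 + K\right) = \left(-14 + K\right) \left(22 + K\right)$)
$326 - 330 g{\left(0 \right)} = 326 - 330 \left(-308 + 0^{2} + 8 \cdot 0\right) = 326 - 330 \left(-308 + 0 + 0\right) = 326 - -101640 = 326 + 101640 = 101966$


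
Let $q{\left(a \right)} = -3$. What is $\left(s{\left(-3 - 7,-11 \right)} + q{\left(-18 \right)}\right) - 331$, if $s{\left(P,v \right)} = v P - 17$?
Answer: $-241$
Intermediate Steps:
$s{\left(P,v \right)} = -17 + P v$ ($s{\left(P,v \right)} = P v - 17 = -17 + P v$)
$\left(s{\left(-3 - 7,-11 \right)} + q{\left(-18 \right)}\right) - 331 = \left(\left(-17 + \left(-3 - 7\right) \left(-11\right)\right) - 3\right) - 331 = \left(\left(-17 - -110\right) - 3\right) - 331 = \left(\left(-17 + 110\right) - 3\right) - 331 = \left(93 - 3\right) - 331 = 90 - 331 = -241$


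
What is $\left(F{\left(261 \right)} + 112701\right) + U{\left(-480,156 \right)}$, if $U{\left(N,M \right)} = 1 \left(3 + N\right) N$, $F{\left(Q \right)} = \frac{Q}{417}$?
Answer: $\frac{47490966}{139} \approx 3.4166 \cdot 10^{5}$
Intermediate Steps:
$F{\left(Q \right)} = \frac{Q}{417}$ ($F{\left(Q \right)} = Q \frac{1}{417} = \frac{Q}{417}$)
$U{\left(N,M \right)} = N \left(3 + N\right)$ ($U{\left(N,M \right)} = \left(3 + N\right) N = N \left(3 + N\right)$)
$\left(F{\left(261 \right)} + 112701\right) + U{\left(-480,156 \right)} = \left(\frac{1}{417} \cdot 261 + 112701\right) - 480 \left(3 - 480\right) = \left(\frac{87}{139} + 112701\right) - -228960 = \frac{15665526}{139} + 228960 = \frac{47490966}{139}$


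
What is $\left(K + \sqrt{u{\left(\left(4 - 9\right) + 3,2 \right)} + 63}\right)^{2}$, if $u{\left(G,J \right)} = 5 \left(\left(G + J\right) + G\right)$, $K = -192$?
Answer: $\left(192 - \sqrt{53}\right)^{2} \approx 34121.0$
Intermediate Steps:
$u{\left(G,J \right)} = 5 J + 10 G$ ($u{\left(G,J \right)} = 5 \left(J + 2 G\right) = 5 J + 10 G$)
$\left(K + \sqrt{u{\left(\left(4 - 9\right) + 3,2 \right)} + 63}\right)^{2} = \left(-192 + \sqrt{\left(5 \cdot 2 + 10 \left(\left(4 - 9\right) + 3\right)\right) + 63}\right)^{2} = \left(-192 + \sqrt{\left(10 + 10 \left(\left(4 - 9\right) + 3\right)\right) + 63}\right)^{2} = \left(-192 + \sqrt{\left(10 + 10 \left(-5 + 3\right)\right) + 63}\right)^{2} = \left(-192 + \sqrt{\left(10 + 10 \left(-2\right)\right) + 63}\right)^{2} = \left(-192 + \sqrt{\left(10 - 20\right) + 63}\right)^{2} = \left(-192 + \sqrt{-10 + 63}\right)^{2} = \left(-192 + \sqrt{53}\right)^{2}$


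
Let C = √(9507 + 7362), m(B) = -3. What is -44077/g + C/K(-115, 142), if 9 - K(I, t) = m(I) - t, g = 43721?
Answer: -44077/43721 + √16869/154 ≈ -0.16476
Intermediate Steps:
K(I, t) = 12 + t (K(I, t) = 9 - (-3 - t) = 9 + (3 + t) = 12 + t)
C = √16869 ≈ 129.88
-44077/g + C/K(-115, 142) = -44077/43721 + √16869/(12 + 142) = -44077*1/43721 + √16869/154 = -44077/43721 + √16869*(1/154) = -44077/43721 + √16869/154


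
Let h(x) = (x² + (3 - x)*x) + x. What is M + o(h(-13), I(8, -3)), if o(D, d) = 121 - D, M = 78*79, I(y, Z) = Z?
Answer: 6335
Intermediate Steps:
h(x) = x + x² + x*(3 - x) (h(x) = (x² + x*(3 - x)) + x = x + x² + x*(3 - x))
M = 6162
M + o(h(-13), I(8, -3)) = 6162 + (121 - 4*(-13)) = 6162 + (121 - 1*(-52)) = 6162 + (121 + 52) = 6162 + 173 = 6335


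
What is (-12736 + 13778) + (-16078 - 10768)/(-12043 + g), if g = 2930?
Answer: 9522592/9113 ≈ 1044.9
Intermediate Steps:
(-12736 + 13778) + (-16078 - 10768)/(-12043 + g) = (-12736 + 13778) + (-16078 - 10768)/(-12043 + 2930) = 1042 - 26846/(-9113) = 1042 - 26846*(-1/9113) = 1042 + 26846/9113 = 9522592/9113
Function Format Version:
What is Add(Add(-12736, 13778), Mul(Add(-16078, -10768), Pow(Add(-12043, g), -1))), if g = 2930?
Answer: Rational(9522592, 9113) ≈ 1044.9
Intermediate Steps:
Add(Add(-12736, 13778), Mul(Add(-16078, -10768), Pow(Add(-12043, g), -1))) = Add(Add(-12736, 13778), Mul(Add(-16078, -10768), Pow(Add(-12043, 2930), -1))) = Add(1042, Mul(-26846, Pow(-9113, -1))) = Add(1042, Mul(-26846, Rational(-1, 9113))) = Add(1042, Rational(26846, 9113)) = Rational(9522592, 9113)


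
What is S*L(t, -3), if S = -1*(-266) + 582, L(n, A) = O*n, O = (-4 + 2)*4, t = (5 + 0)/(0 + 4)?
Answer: -8480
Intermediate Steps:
t = 5/4 ≈ 1.2500
O = -8 (O = -2*4 = -8)
L(n, A) = -8*n
S = 848 (S = 266 + 582 = 848)
S*L(t, -3) = 848*(-8*5/4) = 848*(-10) = -8480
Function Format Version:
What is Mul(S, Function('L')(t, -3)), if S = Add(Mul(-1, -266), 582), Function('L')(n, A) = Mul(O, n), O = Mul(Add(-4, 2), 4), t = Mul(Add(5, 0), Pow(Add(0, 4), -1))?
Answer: -8480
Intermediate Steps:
t = Rational(5, 4) (t = Mul(5, Pow(4, -1)) = Mul(5, Rational(1, 4)) = Rational(5, 4) ≈ 1.2500)
O = -8 (O = Mul(-2, 4) = -8)
Function('L')(n, A) = Mul(-8, n)
S = 848 (S = Add(266, 582) = 848)
Mul(S, Function('L')(t, -3)) = Mul(848, Mul(-8, Rational(5, 4))) = Mul(848, -10) = -8480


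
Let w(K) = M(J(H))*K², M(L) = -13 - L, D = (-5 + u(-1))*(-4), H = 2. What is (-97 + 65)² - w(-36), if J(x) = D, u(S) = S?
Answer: 48976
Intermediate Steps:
D = 24 (D = (-5 - 1)*(-4) = -6*(-4) = 24)
J(x) = 24
w(K) = -37*K² (w(K) = (-13 - 1*24)*K² = (-13 - 24)*K² = -37*K²)
(-97 + 65)² - w(-36) = (-97 + 65)² - (-37)*(-36)² = (-32)² - (-37)*1296 = 1024 - 1*(-47952) = 1024 + 47952 = 48976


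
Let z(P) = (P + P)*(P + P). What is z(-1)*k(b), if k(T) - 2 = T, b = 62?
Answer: 256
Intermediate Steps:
k(T) = 2 + T
z(P) = 4*P² (z(P) = (2*P)*(2*P) = 4*P²)
z(-1)*k(b) = (4*(-1)²)*(2 + 62) = (4*1)*64 = 4*64 = 256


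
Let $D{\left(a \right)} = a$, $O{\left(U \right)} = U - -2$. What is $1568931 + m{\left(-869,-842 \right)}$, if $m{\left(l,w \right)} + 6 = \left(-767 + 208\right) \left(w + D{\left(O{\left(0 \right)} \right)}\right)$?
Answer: $2038485$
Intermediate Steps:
$O{\left(U \right)} = 2 + U$ ($O{\left(U \right)} = U + 2 = 2 + U$)
$m{\left(l,w \right)} = -1124 - 559 w$ ($m{\left(l,w \right)} = -6 + \left(-767 + 208\right) \left(w + \left(2 + 0\right)\right) = -6 - 559 \left(w + 2\right) = -6 - 559 \left(2 + w\right) = -6 - \left(1118 + 559 w\right) = -1124 - 559 w$)
$1568931 + m{\left(-869,-842 \right)} = 1568931 - -469554 = 1568931 + \left(-1124 + 470678\right) = 1568931 + 469554 = 2038485$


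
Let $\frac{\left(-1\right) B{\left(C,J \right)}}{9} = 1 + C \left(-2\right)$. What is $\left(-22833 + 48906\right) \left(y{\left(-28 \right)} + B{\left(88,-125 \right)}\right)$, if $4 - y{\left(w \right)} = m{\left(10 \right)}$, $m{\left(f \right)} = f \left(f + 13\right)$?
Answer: $35172477$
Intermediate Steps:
$m{\left(f \right)} = f \left(13 + f\right)$
$y{\left(w \right)} = -226$ ($y{\left(w \right)} = 4 - 10 \left(13 + 10\right) = 4 - 10 \cdot 23 = 4 - 230 = -226$)
$B{\left(C,J \right)} = -9 + 18 C$ ($B{\left(C,J \right)} = - 9 \left(1 + C \left(-2\right)\right) = - 9 \left(1 - 2 C\right) = -9 + 18 C$)
$\left(-22833 + 48906\right) \left(y{\left(-28 \right)} + B{\left(88,-125 \right)}\right) = \left(-22833 + 48906\right) \left(-226 + \left(-9 + 18 \cdot 88\right)\right) = 26073 \left(-226 + \left(-9 + 1584\right)\right) = 26073 \left(-226 + 1575\right) = 26073 \cdot 1349 = 35172477$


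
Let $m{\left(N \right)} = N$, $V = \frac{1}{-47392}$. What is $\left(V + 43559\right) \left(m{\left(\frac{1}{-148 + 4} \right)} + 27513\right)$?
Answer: $\frac{8178680978265617}{6824448} \approx 1.1984 \cdot 10^{9}$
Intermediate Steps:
$V = - \frac{1}{47392} \approx -2.1101 \cdot 10^{-5}$
$\left(V + 43559\right) \left(m{\left(\frac{1}{-148 + 4} \right)} + 27513\right) = \left(- \frac{1}{47392} + 43559\right) \left(\frac{1}{-148 + 4} + 27513\right) = \frac{2064348127 \left(\frac{1}{-144} + 27513\right)}{47392} = \frac{2064348127 \left(- \frac{1}{144} + 27513\right)}{47392} = \frac{2064348127}{47392} \cdot \frac{3961871}{144} = \frac{8178680978265617}{6824448}$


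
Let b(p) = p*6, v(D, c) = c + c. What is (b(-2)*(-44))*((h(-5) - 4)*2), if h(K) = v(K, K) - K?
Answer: -9504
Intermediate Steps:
v(D, c) = 2*c
h(K) = K (h(K) = 2*K - K = K)
b(p) = 6*p
(b(-2)*(-44))*((h(-5) - 4)*2) = ((6*(-2))*(-44))*((-5 - 4)*2) = (-12*(-44))*(-9*2) = 528*(-18) = -9504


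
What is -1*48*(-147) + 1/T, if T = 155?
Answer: 1093681/155 ≈ 7056.0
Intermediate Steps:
-1*48*(-147) + 1/T = -1*48*(-147) + 1/155 = -48*(-147) + 1/155 = 7056 + 1/155 = 1093681/155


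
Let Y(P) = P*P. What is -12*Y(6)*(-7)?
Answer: 3024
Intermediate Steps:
Y(P) = P**2
-12*Y(6)*(-7) = -12*6**2*(-7) = -12*36*(-7) = -432*(-7) = 3024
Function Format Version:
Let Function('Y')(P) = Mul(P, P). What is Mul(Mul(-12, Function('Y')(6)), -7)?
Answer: 3024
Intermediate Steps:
Function('Y')(P) = Pow(P, 2)
Mul(Mul(-12, Function('Y')(6)), -7) = Mul(Mul(-12, Pow(6, 2)), -7) = Mul(Mul(-12, 36), -7) = Mul(-432, -7) = 3024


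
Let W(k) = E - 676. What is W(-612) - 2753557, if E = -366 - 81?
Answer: -2754680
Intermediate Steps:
E = -447
W(k) = -1123 (W(k) = -447 - 676 = -1123)
W(-612) - 2753557 = -1123 - 2753557 = -2754680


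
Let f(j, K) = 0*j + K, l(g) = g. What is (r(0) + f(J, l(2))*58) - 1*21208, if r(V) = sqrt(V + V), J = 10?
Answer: -21092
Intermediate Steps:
f(j, K) = K (f(j, K) = 0 + K = K)
r(V) = sqrt(2)*sqrt(V) (r(V) = sqrt(2*V) = sqrt(2)*sqrt(V))
(r(0) + f(J, l(2))*58) - 1*21208 = (sqrt(2)*sqrt(0) + 2*58) - 1*21208 = (sqrt(2)*0 + 116) - 21208 = (0 + 116) - 21208 = 116 - 21208 = -21092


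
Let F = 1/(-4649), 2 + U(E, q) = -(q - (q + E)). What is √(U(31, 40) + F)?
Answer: 6*√17410505/4649 ≈ 5.3851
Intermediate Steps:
U(E, q) = -2 + E (U(E, q) = -2 - (q - (q + E)) = -2 - (q - (E + q)) = -2 - (q + (-E - q)) = -2 - (-1)*E = -2 + E)
F = -1/4649 ≈ -0.00021510
√(U(31, 40) + F) = √((-2 + 31) - 1/4649) = √(29 - 1/4649) = √(134820/4649) = 6*√17410505/4649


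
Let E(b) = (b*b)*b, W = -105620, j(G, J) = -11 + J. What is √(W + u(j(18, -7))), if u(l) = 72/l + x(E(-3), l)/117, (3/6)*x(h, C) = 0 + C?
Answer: 2*I*√4462627/13 ≈ 325.0*I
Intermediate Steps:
E(b) = b³ (E(b) = b²*b = b³)
x(h, C) = 2*C (x(h, C) = 2*(0 + C) = 2*C)
u(l) = 72/l + 2*l/117 (u(l) = 72/l + (2*l)/117 = 72/l + (2*l)*(1/117) = 72/l + 2*l/117)
√(W + u(j(18, -7))) = √(-105620 + (72/(-11 - 7) + 2*(-11 - 7)/117)) = √(-105620 + (72/(-18) + (2/117)*(-18))) = √(-105620 + (72*(-1/18) - 4/13)) = √(-105620 + (-4 - 4/13)) = √(-105620 - 56/13) = √(-1373116/13) = 2*I*√4462627/13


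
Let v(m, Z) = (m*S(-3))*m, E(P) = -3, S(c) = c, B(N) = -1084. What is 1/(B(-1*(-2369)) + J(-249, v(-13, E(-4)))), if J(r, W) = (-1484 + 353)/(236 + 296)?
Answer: -532/577819 ≈ -0.00092070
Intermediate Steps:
v(m, Z) = -3*m² (v(m, Z) = (m*(-3))*m = (-3*m)*m = -3*m²)
J(r, W) = -1131/532
1/(B(-1*(-2369)) + J(-249, v(-13, E(-4)))) = 1/(-1084 - 1131/532) = 1/(-577819/532) = -532/577819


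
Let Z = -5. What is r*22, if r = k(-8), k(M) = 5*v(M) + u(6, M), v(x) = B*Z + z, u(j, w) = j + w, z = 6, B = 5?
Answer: -2134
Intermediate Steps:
v(x) = -19 (v(x) = 5*(-5) + 6 = -25 + 6 = -19)
k(M) = -89 + M (k(M) = 5*(-19) + (6 + M) = -95 + (6 + M) = -89 + M)
r = -97 (r = -89 - 8 = -97)
r*22 = -97*22 = -2134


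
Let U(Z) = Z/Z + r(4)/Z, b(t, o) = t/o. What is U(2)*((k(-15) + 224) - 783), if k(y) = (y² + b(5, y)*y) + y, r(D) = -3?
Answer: 172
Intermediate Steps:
U(Z) = 1 - 3/Z (U(Z) = Z/Z - 3/Z = 1 - 3/Z)
k(y) = 5 + y + y² (k(y) = (y² + (5/y)*y) + y = (y² + 5) + y = (5 + y²) + y = 5 + y + y²)
U(2)*((k(-15) + 224) - 783) = ((-3 + 2)/2)*(((5 - 15*(1 - 15)) + 224) - 783) = ((½)*(-1))*(((5 - 15*(-14)) + 224) - 783) = -(((5 + 210) + 224) - 783)/2 = -((215 + 224) - 783)/2 = -(439 - 783)/2 = -½*(-344) = 172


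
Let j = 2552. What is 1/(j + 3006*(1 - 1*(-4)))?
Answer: 1/17582 ≈ 5.6876e-5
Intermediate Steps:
1/(j + 3006*(1 - 1*(-4))) = 1/(2552 + 3006*(1 - 1*(-4))) = 1/(2552 + 3006*(1 + 4)) = 1/(2552 + 3006*5) = 1/(2552 + 15030) = 1/17582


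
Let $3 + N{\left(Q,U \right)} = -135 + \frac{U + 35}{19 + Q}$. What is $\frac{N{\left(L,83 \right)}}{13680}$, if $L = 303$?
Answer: $- \frac{22159}{2202480} \approx -0.010061$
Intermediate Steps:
$N{\left(Q,U \right)} = -138 + \frac{35 + U}{19 + Q}$ ($N{\left(Q,U \right)} = -3 - \left(135 - \frac{U + 35}{19 + Q}\right) = -3 - \left(135 - \frac{35 + U}{19 + Q}\right) = -138 + \frac{35 + U}{19 + Q}$)
$\frac{N{\left(L,83 \right)}}{13680} = \frac{\frac{1}{19 + 303} \left(-2587 + 83 - 41814\right)}{13680} = \frac{-2587 + 83 - 41814}{322} \cdot \frac{1}{13680} = \frac{1}{322} \left(-44318\right) \frac{1}{13680} = \left(- \frac{22159}{161}\right) \frac{1}{13680} = - \frac{22159}{2202480}$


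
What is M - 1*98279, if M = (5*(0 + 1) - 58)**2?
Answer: -95470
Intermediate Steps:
M = 2809 (M = (5*1 - 58)**2 = (5 - 58)**2 = (-53)**2 = 2809)
M - 1*98279 = 2809 - 1*98279 = 2809 - 98279 = -95470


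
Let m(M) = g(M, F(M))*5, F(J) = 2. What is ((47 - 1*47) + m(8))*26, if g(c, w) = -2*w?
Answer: -520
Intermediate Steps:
m(M) = -20 (m(M) = -2*2*5 = -4*5 = -20)
((47 - 1*47) + m(8))*26 = ((47 - 1*47) - 20)*26 = ((47 - 47) - 20)*26 = (0 - 20)*26 = -20*26 = -520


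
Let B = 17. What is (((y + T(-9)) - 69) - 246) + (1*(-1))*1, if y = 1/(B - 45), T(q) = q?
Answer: -9101/28 ≈ -325.04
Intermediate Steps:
y = -1/28 (y = 1/(17 - 45) = 1/(-28) = -1/28 ≈ -0.035714)
(((y + T(-9)) - 69) - 246) + (1*(-1))*1 = (((-1/28 - 9) - 69) - 246) + (1*(-1))*1 = ((-253/28 - 69) - 246) - 1*1 = (-2185/28 - 246) - 1 = -9073/28 - 1 = -9101/28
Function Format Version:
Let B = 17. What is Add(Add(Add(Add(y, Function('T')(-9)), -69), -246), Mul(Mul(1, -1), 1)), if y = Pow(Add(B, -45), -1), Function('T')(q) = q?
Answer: Rational(-9101, 28) ≈ -325.04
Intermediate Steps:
y = Rational(-1, 28) (y = Pow(Add(17, -45), -1) = Pow(-28, -1) = Rational(-1, 28) ≈ -0.035714)
Add(Add(Add(Add(y, Function('T')(-9)), -69), -246), Mul(Mul(1, -1), 1)) = Add(Add(Add(Add(Rational(-1, 28), -9), -69), -246), Mul(Mul(1, -1), 1)) = Add(Add(Add(Rational(-253, 28), -69), -246), Mul(-1, 1)) = Add(Add(Rational(-2185, 28), -246), -1) = Add(Rational(-9073, 28), -1) = Rational(-9101, 28)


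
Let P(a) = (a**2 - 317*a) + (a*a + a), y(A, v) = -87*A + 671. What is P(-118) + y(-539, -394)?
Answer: 112700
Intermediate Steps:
y(A, v) = 671 - 87*A
P(a) = -316*a + 2*a**2 (P(a) = (a**2 - 317*a) + (a**2 + a) = (a**2 - 317*a) + (a + a**2) = -316*a + 2*a**2)
P(-118) + y(-539, -394) = 2*(-118)*(-158 - 118) + (671 - 87*(-539)) = 2*(-118)*(-276) + (671 + 46893) = 65136 + 47564 = 112700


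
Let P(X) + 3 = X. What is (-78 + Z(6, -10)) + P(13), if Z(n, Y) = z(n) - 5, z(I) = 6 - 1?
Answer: -68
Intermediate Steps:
z(I) = 5
P(X) = -3 + X
Z(n, Y) = 0 (Z(n, Y) = 5 - 5 = 0)
(-78 + Z(6, -10)) + P(13) = (-78 + 0) + (-3 + 13) = -78 + 10 = -68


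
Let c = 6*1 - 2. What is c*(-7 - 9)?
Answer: -64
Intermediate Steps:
c = 4 (c = 6 - 2 = 4)
c*(-7 - 9) = 4*(-7 - 9) = 4*(-16) = -64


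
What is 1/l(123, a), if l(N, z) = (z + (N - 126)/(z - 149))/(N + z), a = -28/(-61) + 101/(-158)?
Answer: -567325291621/739594577 ≈ -767.08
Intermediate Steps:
a = -1737/9638 (a = -28*(-1/61) + 101*(-1/158) = 28/61 - 101/158 = -1737/9638 ≈ -0.18022)
l(N, z) = (z + (-126 + N)/(-149 + z))/(N + z)
1/l(123, a) = 1/((-126 + 123 + (-1737/9638)² - 149*(-1737/9638))/((-1737/9638)² - 149*123 - 149*(-1737/9638) + 123*(-1737/9638))) = 1/((-126 + 123 + 3017169/92891044 + 258813/9638)/(3017169/92891044 - 18327 + 258813/9638 - 213651/9638)) = 1/((2218783731/92891044)/(-1701975874863/92891044)) = 1/(-92891044/1701975874863*2218783731/92891044) = 1/(-739594577/567325291621) = -567325291621/739594577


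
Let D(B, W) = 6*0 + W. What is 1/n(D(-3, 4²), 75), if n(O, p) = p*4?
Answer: 1/300 ≈ 0.0033333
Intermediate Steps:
D(B, W) = W (D(B, W) = 0 + W = W)
n(O, p) = 4*p
1/n(D(-3, 4²), 75) = 1/(4*75) = 1/300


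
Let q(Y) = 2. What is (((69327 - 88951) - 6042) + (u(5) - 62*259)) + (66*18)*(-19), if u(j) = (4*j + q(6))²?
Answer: -63812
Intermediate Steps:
u(j) = (2 + 4*j)² (u(j) = (4*j + 2)² = (2 + 4*j)²)
(((69327 - 88951) - 6042) + (u(5) - 62*259)) + (66*18)*(-19) = (((69327 - 88951) - 6042) + (4*(1 + 2*5)² - 62*259)) + (66*18)*(-19) = ((-19624 - 6042) + (4*(1 + 10)² - 16058)) + 1188*(-19) = (-25666 + (4*11² - 16058)) - 22572 = (-25666 + (4*121 - 16058)) - 22572 = (-25666 + (484 - 16058)) - 22572 = (-25666 - 15574) - 22572 = -41240 - 22572 = -63812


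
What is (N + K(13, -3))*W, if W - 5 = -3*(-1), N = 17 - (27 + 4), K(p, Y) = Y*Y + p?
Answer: 64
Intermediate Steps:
K(p, Y) = p + Y**2 (K(p, Y) = Y**2 + p = p + Y**2)
N = -14 (N = 17 - 1*31 = 17 - 31 = -14)
W = 8 (W = 5 - 3*(-1) = 5 + 3 = 8)
(N + K(13, -3))*W = (-14 + (13 + (-3)**2))*8 = (-14 + (13 + 9))*8 = (-14 + 22)*8 = 8*8 = 64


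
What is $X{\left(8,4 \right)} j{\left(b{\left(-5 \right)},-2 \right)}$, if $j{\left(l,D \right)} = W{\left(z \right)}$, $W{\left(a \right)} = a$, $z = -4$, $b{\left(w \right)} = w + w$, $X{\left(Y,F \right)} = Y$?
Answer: $-32$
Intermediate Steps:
$b{\left(w \right)} = 2 w$
$j{\left(l,D \right)} = -4$
$X{\left(8,4 \right)} j{\left(b{\left(-5 \right)},-2 \right)} = 8 \left(-4\right) = -32$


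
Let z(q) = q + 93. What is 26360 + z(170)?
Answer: 26623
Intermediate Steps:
z(q) = 93 + q
26360 + z(170) = 26360 + (93 + 170) = 26360 + 263 = 26623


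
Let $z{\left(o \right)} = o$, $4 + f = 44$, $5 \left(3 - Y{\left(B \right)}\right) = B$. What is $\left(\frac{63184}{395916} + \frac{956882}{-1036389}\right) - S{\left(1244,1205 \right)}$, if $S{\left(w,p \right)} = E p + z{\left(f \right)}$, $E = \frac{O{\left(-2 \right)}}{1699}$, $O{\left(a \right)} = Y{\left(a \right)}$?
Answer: $- \frac{836084583644037}{19364965429541} \approx -43.175$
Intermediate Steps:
$Y{\left(B \right)} = 3 - \frac{B}{5}$
$O{\left(a \right)} = 3 - \frac{a}{5}$
$f = 40$ ($f = -4 + 44 = 40$)
$E = \frac{17}{8495}$ ($E = \frac{3 - - \frac{2}{5}}{1699} = \left(3 + \frac{2}{5}\right) \frac{1}{1699} = \frac{17}{5} \cdot \frac{1}{1699} = \frac{17}{8495} \approx 0.0020012$)
$S{\left(w,p \right)} = 40 + \frac{17 p}{8495}$ ($S{\left(w,p \right)} = \frac{17 p}{8495} + 40 = 40 + \frac{17 p}{8495}$)
$\left(\frac{63184}{395916} + \frac{956882}{-1036389}\right) - S{\left(1244,1205 \right)} = \left(\frac{63184}{395916} + \frac{956882}{-1036389}\right) - \left(40 + \frac{17}{8495} \cdot 1205\right) = \left(63184 \cdot \frac{1}{395916} + 956882 \left(- \frac{1}{1036389}\right)\right) - \left(40 + \frac{4097}{1699}\right) = \left(\frac{15796}{98979} - \frac{956882}{1036389}\right) - \frac{72057}{1699} = - \frac{8704491426}{11397860759} - \frac{72057}{1699} = - \frac{836084583644037}{19364965429541}$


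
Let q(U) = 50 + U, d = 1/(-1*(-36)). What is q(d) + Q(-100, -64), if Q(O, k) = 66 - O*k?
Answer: -226223/36 ≈ -6284.0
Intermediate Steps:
Q(O, k) = 66 - O*k
d = 1/36 ≈ 0.027778
q(d) + Q(-100, -64) = (50 + 1/36) + (66 - 1*(-100)*(-64)) = 1801/36 + (66 - 6400) = 1801/36 - 6334 = -226223/36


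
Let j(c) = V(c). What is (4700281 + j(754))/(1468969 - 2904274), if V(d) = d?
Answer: -940207/287061 ≈ -3.2753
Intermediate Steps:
j(c) = c
(4700281 + j(754))/(1468969 - 2904274) = (4700281 + 754)/(1468969 - 2904274) = 4701035/(-1435305) = 4701035*(-1/1435305) = -940207/287061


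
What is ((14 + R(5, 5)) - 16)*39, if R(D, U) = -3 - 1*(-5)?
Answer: 0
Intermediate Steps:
R(D, U) = 2 (R(D, U) = -3 + 5 = 2)
((14 + R(5, 5)) - 16)*39 = ((14 + 2) - 16)*39 = (16 - 16)*39 = 0*39 = 0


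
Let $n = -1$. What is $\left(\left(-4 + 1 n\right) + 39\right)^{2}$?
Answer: $1156$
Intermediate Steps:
$\left(\left(-4 + 1 n\right) + 39\right)^{2} = \left(\left(-4 + 1 \left(-1\right)\right) + 39\right)^{2} = \left(\left(-4 - 1\right) + 39\right)^{2} = \left(-5 + 39\right)^{2} = 34^{2} = 1156$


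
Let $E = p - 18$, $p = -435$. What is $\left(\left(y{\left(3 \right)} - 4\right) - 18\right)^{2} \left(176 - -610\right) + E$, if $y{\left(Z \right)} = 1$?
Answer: $346173$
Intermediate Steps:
$E = -453$ ($E = -435 - 18 = -453$)
$\left(\left(y{\left(3 \right)} - 4\right) - 18\right)^{2} \left(176 - -610\right) + E = \left(\left(1 - 4\right) - 18\right)^{2} \left(176 - -610\right) - 453 = \left(\left(1 - 4\right) - 18\right)^{2} \left(176 + 610\right) - 453 = \left(-3 - 18\right)^{2} \cdot 786 - 453 = \left(-21\right)^{2} \cdot 786 - 453 = 441 \cdot 786 - 453 = 346626 - 453 = 346173$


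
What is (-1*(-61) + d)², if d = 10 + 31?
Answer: 10404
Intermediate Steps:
d = 41
(-1*(-61) + d)² = (-1*(-61) + 41)² = (61 + 41)² = 102² = 10404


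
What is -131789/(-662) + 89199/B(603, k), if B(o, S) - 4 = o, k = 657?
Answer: 139045661/401834 ≈ 346.03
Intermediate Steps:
B(o, S) = 4 + o
-131789/(-662) + 89199/B(603, k) = -131789/(-662) + 89199/(4 + 603) = -131789*(-1/662) + 89199/607 = 131789/662 + 89199*(1/607) = 131789/662 + 89199/607 = 139045661/401834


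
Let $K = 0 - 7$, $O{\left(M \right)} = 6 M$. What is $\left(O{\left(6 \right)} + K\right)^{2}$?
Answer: $841$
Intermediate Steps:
$K = -7$
$\left(O{\left(6 \right)} + K\right)^{2} = \left(6 \cdot 6 - 7\right)^{2} = \left(36 - 7\right)^{2} = 29^{2} = 841$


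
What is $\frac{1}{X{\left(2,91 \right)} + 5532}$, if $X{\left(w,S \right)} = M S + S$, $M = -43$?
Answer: $\frac{1}{1710} \approx 0.0005848$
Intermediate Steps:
$X{\left(w,S \right)} = - 42 S$ ($X{\left(w,S \right)} = - 43 S + S = - 42 S$)
$\frac{1}{X{\left(2,91 \right)} + 5532} = \frac{1}{\left(-42\right) 91 + 5532} = \frac{1}{-3822 + 5532} = \frac{1}{1710}$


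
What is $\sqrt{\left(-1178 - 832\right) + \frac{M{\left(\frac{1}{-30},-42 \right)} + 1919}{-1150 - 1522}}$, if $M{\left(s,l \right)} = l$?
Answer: $\frac{i \sqrt{897223699}}{668} \approx 44.841 i$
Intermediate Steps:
$\sqrt{\left(-1178 - 832\right) + \frac{M{\left(\frac{1}{-30},-42 \right)} + 1919}{-1150 - 1522}} = \sqrt{\left(-1178 - 832\right) + \frac{-42 + 1919}{-1150 - 1522}} = \sqrt{-2010 + \frac{1877}{-2672}} = \sqrt{-2010 + 1877 \left(- \frac{1}{2672}\right)} = \sqrt{-2010 - \frac{1877}{2672}} = \sqrt{- \frac{5372597}{2672}} = \frac{i \sqrt{897223699}}{668}$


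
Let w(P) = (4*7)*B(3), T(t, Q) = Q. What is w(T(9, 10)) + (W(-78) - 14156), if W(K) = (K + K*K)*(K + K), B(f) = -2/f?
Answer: -2853332/3 ≈ -9.5111e+5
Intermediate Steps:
W(K) = 2*K*(K + K**2) (W(K) = (K + K**2)*(2*K) = 2*K*(K + K**2))
w(P) = -56/3 (w(P) = (4*7)*(-2/3) = 28*(-2*1/3) = 28*(-2/3) = -56/3)
w(T(9, 10)) + (W(-78) - 14156) = -56/3 + (2*(-78)**2*(1 - 78) - 14156) = -56/3 + (2*6084*(-77) - 14156) = -56/3 + (-936936 - 14156) = -56/3 - 951092 = -2853332/3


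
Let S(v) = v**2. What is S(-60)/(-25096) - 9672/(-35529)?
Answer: 368026/2857807 ≈ 0.12878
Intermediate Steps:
S(-60)/(-25096) - 9672/(-35529) = (-60)**2/(-25096) - 9672/(-35529) = 3600*(-1/25096) - 9672*(-1/35529) = -450/3137 + 248/911 = 368026/2857807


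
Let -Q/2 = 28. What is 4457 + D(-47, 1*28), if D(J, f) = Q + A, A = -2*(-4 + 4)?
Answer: 4401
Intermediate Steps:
Q = -56 (Q = -2*28 = -56)
A = 0 (A = -2*0 = 0)
D(J, f) = -56 (D(J, f) = -56 + 0 = -56)
4457 + D(-47, 1*28) = 4457 - 56 = 4401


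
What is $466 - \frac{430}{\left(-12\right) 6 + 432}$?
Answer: $\frac{16733}{36} \approx 464.81$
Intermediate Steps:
$466 - \frac{430}{\left(-12\right) 6 + 432} = 466 - \frac{430}{-72 + 432} = 466 - \frac{430}{360} = 466 - \frac{43}{36} = \frac{16733}{36}$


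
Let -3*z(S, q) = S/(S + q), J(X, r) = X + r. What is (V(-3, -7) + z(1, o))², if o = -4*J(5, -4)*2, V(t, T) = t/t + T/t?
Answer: 5041/441 ≈ 11.431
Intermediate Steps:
V(t, T) = 1 + T/t
o = -8 (o = -4*(5 - 4)*2 = -4*1*2 = -4*2 = -8)
z(S, q) = -S/(3*(S + q))
(V(-3, -7) + z(1, o))² = ((-7 - 3)/(-3) - 1*1/(3*1 + 3*(-8)))² = (-⅓*(-10) - 1*1/(3 - 24))² = (10/3 - 1*1/(-21))² = (10/3 - 1*1*(-1/21))² = (10/3 + 1/21)² = (71/21)² = 5041/441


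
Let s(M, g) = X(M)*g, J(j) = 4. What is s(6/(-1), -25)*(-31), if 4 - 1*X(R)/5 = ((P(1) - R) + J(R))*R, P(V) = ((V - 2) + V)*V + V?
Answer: 271250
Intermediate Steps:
P(V) = V + V*(-2 + 2*V) (P(V) = ((-2 + V) + V)*V + V = (-2 + 2*V)*V + V = V*(-2 + 2*V) + V = V + V*(-2 + 2*V))
X(R) = 20 - 5*R*(5 - R) (X(R) = 20 - 5*((1*(-1 + 2*1) - R) + 4)*R = 20 - 5*((1*(-1 + 2) - R) + 4)*R = 20 - 5*((1*1 - R) + 4)*R = 20 - 5*((1 - R) + 4)*R = 20 - 5*(5 - R)*R = 20 - 5*R*(5 - R))
s(M, g) = g*(20 - 25*M + 5*M²) (s(M, g) = (20 - 25*M + 5*M²)*g = g*(20 - 25*M + 5*M²))
s(6/(-1), -25)*(-31) = (5*(-25)*(4 + (6/(-1))² - 30/(-1)))*(-31) = (5*(-25)*(4 + (6*(-1))² - 30*(-1)))*(-31) = (5*(-25)*(4 + (-6)² - 5*(-6)))*(-31) = (5*(-25)*(4 + 36 + 30))*(-31) = (5*(-25)*70)*(-31) = -8750*(-31) = 271250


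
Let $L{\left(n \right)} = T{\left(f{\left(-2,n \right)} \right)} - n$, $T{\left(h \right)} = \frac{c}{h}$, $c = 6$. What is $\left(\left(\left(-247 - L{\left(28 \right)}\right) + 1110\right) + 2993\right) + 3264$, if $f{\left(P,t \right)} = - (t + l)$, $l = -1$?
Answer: $\frac{64334}{9} \approx 7148.2$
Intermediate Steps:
$f{\left(P,t \right)} = 1 - t$ ($f{\left(P,t \right)} = - (t - 1) = - (-1 + t) = 1 - t$)
$T{\left(h \right)} = \frac{6}{h}$
$L{\left(n \right)} = - n + \frac{6}{1 - n}$ ($L{\left(n \right)} = \frac{6}{1 - n} - n = - n + \frac{6}{1 - n}$)
$\left(\left(\left(-247 - L{\left(28 \right)}\right) + 1110\right) + 2993\right) + 3264 = \left(\left(\left(-247 - \frac{-6 + 28 - 28^{2}}{-1 + 28}\right) + 1110\right) + 2993\right) + 3264 = \left(\left(\left(-247 - \frac{-6 + 28 - 784}{27}\right) + 1110\right) + 2993\right) + 3264 = \left(\left(\left(-247 - \frac{1}{27} \left(-762\right)\right) + 1110\right) + 2993\right) + 3264 = \left(\left(\left(-247 - - \frac{254}{9}\right) + 1110\right) + 2993\right) + 3264 = \left(\left(\left(-247 + \frac{254}{9}\right) + 1110\right) + 2993\right) + 3264 = \left(\left(- \frac{1969}{9} + 1110\right) + 2993\right) + 3264 = \left(\frac{8021}{9} + 2993\right) + 3264 = \frac{34958}{9} + 3264 = \frac{64334}{9}$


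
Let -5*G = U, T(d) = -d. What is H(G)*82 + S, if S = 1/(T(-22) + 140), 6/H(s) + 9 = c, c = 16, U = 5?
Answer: 79711/1134 ≈ 70.292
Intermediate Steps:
G = -1 (G = -⅕*5 = -1)
H(s) = 6/7 (H(s) = 6/(-9 + 16) = 6/7)
S = 1/162 (S = 1/(-1*(-22) + 140) = 1/(22 + 140) = 1/162 ≈ 0.0061728)
H(G)*82 + S = (6/7)*82 + 1/162 = 492/7 + 1/162 = 79711/1134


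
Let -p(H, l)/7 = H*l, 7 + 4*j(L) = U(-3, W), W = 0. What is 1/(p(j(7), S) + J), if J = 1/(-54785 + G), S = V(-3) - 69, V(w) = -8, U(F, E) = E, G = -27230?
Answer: -328060/309442599 ≈ -0.0010602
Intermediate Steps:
j(L) = -7/4 (j(L) = -7/4 + (¼)*0 = -7/4 + 0 = -7/4)
S = -77 (S = -8 - 69 = -77)
J = -1/82015 (J = 1/(-54785 - 27230) = 1/(-82015) = -1/82015 ≈ -1.2193e-5)
p(H, l) = -7*H*l
1/(p(j(7), S) + J) = 1/(-7*(-7/4)*(-77) - 1/82015) = 1/(-3773/4 - 1/82015) = 1/(-309442599/328060) = -328060/309442599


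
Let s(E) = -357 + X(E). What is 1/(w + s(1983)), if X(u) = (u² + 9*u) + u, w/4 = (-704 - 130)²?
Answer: 1/6733986 ≈ 1.4850e-7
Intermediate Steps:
w = 2782224 (w = 4*(-704 - 130)² = 4*(-834)² = 4*695556 = 2782224)
X(u) = u² + 10*u
s(E) = -357 + E*(10 + E)
1/(w + s(1983)) = 1/(2782224 + (-357 + 1983*(10 + 1983))) = 1/(2782224 + (-357 + 1983*1993)) = 1/(2782224 + (-357 + 3952119)) = 1/(2782224 + 3951762) = 1/6733986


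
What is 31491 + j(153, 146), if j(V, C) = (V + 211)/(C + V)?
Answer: 724321/23 ≈ 31492.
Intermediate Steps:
j(V, C) = (211 + V)/(C + V)
31491 + j(153, 146) = 31491 + (211 + 153)/(146 + 153) = 31491 + 364/299 = 31491 + (1/299)*364 = 31491 + 28/23 = 724321/23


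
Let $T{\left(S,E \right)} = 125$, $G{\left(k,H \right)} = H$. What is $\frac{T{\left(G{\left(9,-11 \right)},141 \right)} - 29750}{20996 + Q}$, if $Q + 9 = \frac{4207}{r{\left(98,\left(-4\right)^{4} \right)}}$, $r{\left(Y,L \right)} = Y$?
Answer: $- \frac{414750}{294419} \approx -1.4087$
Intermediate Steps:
$Q = \frac{475}{14}$ ($Q = -9 + \frac{4207}{98} = -9 + 4207 \cdot \frac{1}{98} = -9 + \frac{601}{14} = \frac{475}{14} \approx 33.929$)
$\frac{T{\left(G{\left(9,-11 \right)},141 \right)} - 29750}{20996 + Q} = \frac{125 - 29750}{20996 + \frac{475}{14}} = - \frac{29625}{\frac{294419}{14}} = \left(-29625\right) \frac{14}{294419} = - \frac{414750}{294419}$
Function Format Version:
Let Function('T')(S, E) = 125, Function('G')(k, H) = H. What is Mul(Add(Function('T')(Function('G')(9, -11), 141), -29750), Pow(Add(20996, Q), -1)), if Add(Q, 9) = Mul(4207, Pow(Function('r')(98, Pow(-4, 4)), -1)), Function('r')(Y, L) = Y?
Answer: Rational(-414750, 294419) ≈ -1.4087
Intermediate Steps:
Q = Rational(475, 14) (Q = Add(-9, Mul(4207, Pow(98, -1))) = Add(-9, Mul(4207, Rational(1, 98))) = Add(-9, Rational(601, 14)) = Rational(475, 14) ≈ 33.929)
Mul(Add(Function('T')(Function('G')(9, -11), 141), -29750), Pow(Add(20996, Q), -1)) = Mul(Add(125, -29750), Pow(Add(20996, Rational(475, 14)), -1)) = Mul(-29625, Pow(Rational(294419, 14), -1)) = Mul(-29625, Rational(14, 294419)) = Rational(-414750, 294419)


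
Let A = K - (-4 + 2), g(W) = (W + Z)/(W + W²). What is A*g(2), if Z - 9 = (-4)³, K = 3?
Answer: -265/6 ≈ -44.167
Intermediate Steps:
Z = -55 (Z = 9 + (-4)³ = 9 - 64 = -55)
g(W) = (-55 + W)/(W + W²) (g(W) = (W - 55)/(W + W²) = (-55 + W)/(W + W²))
A = 5 (A = 3 - (-4 + 2) = 3 - (-2) = 3 - 1*(-2) = 3 + 2 = 5)
A*g(2) = 5*((-55 + 2)/(2*(1 + 2))) = 5*((½)*(-53)/3) = 5*((½)*(⅓)*(-53)) = 5*(-53/6) = -265/6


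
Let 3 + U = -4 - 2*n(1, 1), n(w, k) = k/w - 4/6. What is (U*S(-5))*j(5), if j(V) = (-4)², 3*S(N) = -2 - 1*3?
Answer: 1840/9 ≈ 204.44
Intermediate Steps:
S(N) = -5/3 (S(N) = (-2 - 1*3)/3 = (-2 - 3)/3 = (⅓)*(-5) = -5/3)
j(V) = 16
n(w, k) = -⅔ + k/w (n(w, k) = k/w - 4*⅙ = k/w - ⅔ = -⅔ + k/w)
U = -23/3 (U = -3 + (-4 - 2*(-⅔ + 1/1)) = -3 + (-4 - 2*(-⅔ + 1*1)) = -3 + (-4 - 2*(-⅔ + 1)) = -3 + (-4 - 2*⅓) = -3 + (-4 - ⅔) = -3 - 14/3 = -23/3 ≈ -7.6667)
(U*S(-5))*j(5) = -23/3*(-5/3)*16 = (115/9)*16 = 1840/9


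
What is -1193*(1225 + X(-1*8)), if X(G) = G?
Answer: -1451881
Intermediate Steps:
-1193*(1225 + X(-1*8)) = -1193*(1225 - 1*8) = -1193*(1225 - 8) = -1193*1217 = -1451881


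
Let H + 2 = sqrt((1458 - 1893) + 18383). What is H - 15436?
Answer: -15438 + 2*sqrt(4487) ≈ -15304.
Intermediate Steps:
H = -2 + 2*sqrt(4487) (H = -2 + sqrt((1458 - 1893) + 18383) = -2 + sqrt(-435 + 18383) = -2 + sqrt(17948) = -2 + 2*sqrt(4487) ≈ 131.97)
H - 15436 = (-2 + 2*sqrt(4487)) - 15436 = -15438 + 2*sqrt(4487)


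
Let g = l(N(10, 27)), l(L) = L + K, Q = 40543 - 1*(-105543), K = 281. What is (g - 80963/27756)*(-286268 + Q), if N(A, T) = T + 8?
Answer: -609086093903/13878 ≈ -4.3889e+7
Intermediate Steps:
Q = 146086 (Q = 40543 + 105543 = 146086)
N(A, T) = 8 + T
l(L) = 281 + L (l(L) = L + 281 = 281 + L)
g = 316 (g = 281 + (8 + 27) = 281 + 35 = 316)
(g - 80963/27756)*(-286268 + Q) = (316 - 80963/27756)*(-286268 + 146086) = (316 - 80963*1/27756)*(-140182) = (316 - 80963/27756)*(-140182) = (8689933/27756)*(-140182) = -609086093903/13878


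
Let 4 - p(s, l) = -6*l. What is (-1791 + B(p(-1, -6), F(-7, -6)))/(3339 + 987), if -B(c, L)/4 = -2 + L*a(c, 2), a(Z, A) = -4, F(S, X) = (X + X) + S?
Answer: -2087/4326 ≈ -0.48243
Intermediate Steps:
F(S, X) = S + 2*X (F(S, X) = 2*X + S = S + 2*X)
p(s, l) = 4 + 6*l (p(s, l) = 4 - (-6)*l = 4 + 6*l)
B(c, L) = 8 + 16*L (B(c, L) = -4*(-2 + L*(-4)) = -4*(-2 - 4*L) = 8 + 16*L)
(-1791 + B(p(-1, -6), F(-7, -6)))/(3339 + 987) = (-1791 + (8 + 16*(-7 + 2*(-6))))/(3339 + 987) = (-1791 + (8 + 16*(-7 - 12)))/4326 = (-1791 + (8 + 16*(-19)))*(1/4326) = (-1791 + (8 - 304))*(1/4326) = (-1791 - 296)*(1/4326) = -2087*1/4326 = -2087/4326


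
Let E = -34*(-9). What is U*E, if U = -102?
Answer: -31212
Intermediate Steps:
E = 306
U*E = -102*306 = -31212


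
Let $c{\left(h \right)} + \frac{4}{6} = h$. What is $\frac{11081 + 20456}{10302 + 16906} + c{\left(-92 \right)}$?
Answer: $- \frac{7469213}{81624} \approx -91.508$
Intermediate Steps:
$c{\left(h \right)} = - \frac{2}{3} + h$
$\frac{11081 + 20456}{10302 + 16906} + c{\left(-92 \right)} = \frac{11081 + 20456}{10302 + 16906} - \frac{278}{3} = \frac{31537}{27208} - \frac{278}{3} = - \frac{7469213}{81624}$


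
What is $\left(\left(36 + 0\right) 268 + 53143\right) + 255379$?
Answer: $318170$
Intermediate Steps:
$\left(\left(36 + 0\right) 268 + 53143\right) + 255379 = \left(36 \cdot 268 + 53143\right) + 255379 = \left(9648 + 53143\right) + 255379 = 62791 + 255379 = 318170$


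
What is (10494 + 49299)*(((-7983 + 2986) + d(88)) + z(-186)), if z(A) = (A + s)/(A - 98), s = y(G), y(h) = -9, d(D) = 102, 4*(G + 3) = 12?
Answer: -83111373105/284 ≈ -2.9265e+8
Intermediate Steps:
G = 0 (G = -3 + (¼)*12 = -3 + 3 = 0)
s = -9
z(A) = (-9 + A)/(-98 + A) (z(A) = (A - 9)/(A - 98) = (-9 + A)/(-98 + A))
(10494 + 49299)*(((-7983 + 2986) + d(88)) + z(-186)) = (10494 + 49299)*(((-7983 + 2986) + 102) + (-9 - 186)/(-98 - 186)) = 59793*((-4997 + 102) - 195/(-284)) = 59793*(-4895 - 1/284*(-195)) = 59793*(-4895 + 195/284) = 59793*(-1389985/284) = -83111373105/284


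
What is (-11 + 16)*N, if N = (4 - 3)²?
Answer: 5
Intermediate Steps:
N = 1 (N = 1² = 1)
(-11 + 16)*N = (-11 + 16)*1 = 5*1 = 5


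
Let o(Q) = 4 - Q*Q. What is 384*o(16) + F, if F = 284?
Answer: -96484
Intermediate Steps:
o(Q) = 4 - Q²
384*o(16) + F = 384*(4 - 1*16²) + 284 = 384*(4 - 1*256) + 284 = 384*(4 - 256) + 284 = 384*(-252) + 284 = -96768 + 284 = -96484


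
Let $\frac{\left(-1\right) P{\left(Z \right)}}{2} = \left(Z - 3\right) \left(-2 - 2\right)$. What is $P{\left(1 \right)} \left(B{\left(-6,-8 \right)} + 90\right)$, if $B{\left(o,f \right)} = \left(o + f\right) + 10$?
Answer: $-1376$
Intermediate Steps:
$B{\left(o,f \right)} = 10 + f + o$ ($B{\left(o,f \right)} = \left(f + o\right) + 10 = 10 + f + o$)
$P{\left(Z \right)} = -24 + 8 Z$ ($P{\left(Z \right)} = - 2 \left(Z - 3\right) \left(-2 - 2\right) = - 2 \left(-3 + Z\right) \left(-4\right) = - 2 \left(12 - 4 Z\right) = -24 + 8 Z$)
$P{\left(1 \right)} \left(B{\left(-6,-8 \right)} + 90\right) = \left(-24 + 8 \cdot 1\right) \left(\left(10 - 8 - 6\right) + 90\right) = \left(-24 + 8\right) \left(-4 + 90\right) = \left(-16\right) 86 = -1376$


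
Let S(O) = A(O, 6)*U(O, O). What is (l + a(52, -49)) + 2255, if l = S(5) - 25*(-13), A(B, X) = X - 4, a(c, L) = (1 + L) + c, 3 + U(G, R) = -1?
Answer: 2576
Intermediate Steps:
U(G, R) = -4 (U(G, R) = -3 - 1 = -4)
a(c, L) = 1 + L + c
A(B, X) = -4 + X
S(O) = -8 (S(O) = (-4 + 6)*(-4) = 2*(-4) = -8)
l = 317 (l = -8 - 25*(-13) = -8 + 325 = 317)
(l + a(52, -49)) + 2255 = (317 + (1 - 49 + 52)) + 2255 = (317 + 4) + 2255 = 321 + 2255 = 2576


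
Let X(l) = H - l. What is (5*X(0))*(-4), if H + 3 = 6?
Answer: -60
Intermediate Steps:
H = 3 (H = -3 + 6 = 3)
X(l) = 3 - l
(5*X(0))*(-4) = (5*(3 - 1*0))*(-4) = (5*(3 + 0))*(-4) = (5*3)*(-4) = 15*(-4) = -60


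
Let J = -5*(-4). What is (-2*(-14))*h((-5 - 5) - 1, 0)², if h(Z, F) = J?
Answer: 11200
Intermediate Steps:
J = 20
h(Z, F) = 20
(-2*(-14))*h((-5 - 5) - 1, 0)² = -2*(-14)*20² = 28*400 = 11200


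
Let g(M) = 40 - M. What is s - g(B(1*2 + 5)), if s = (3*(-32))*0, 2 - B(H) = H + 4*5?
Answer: -65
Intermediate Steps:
B(H) = -18 - H (B(H) = 2 - (H + 4*5) = 2 - (H + 20) = 2 - (20 + H) = 2 + (-20 - H) = -18 - H)
s = 0 (s = -96*0 = 0)
s - g(B(1*2 + 5)) = 0 - (40 - (-18 - (1*2 + 5))) = 0 - (40 - (-18 - (2 + 5))) = 0 - (40 - (-18 - 1*7)) = 0 - (40 - (-18 - 7)) = 0 - (40 - 1*(-25)) = 0 - (40 + 25) = 0 - 1*65 = 0 - 65 = -65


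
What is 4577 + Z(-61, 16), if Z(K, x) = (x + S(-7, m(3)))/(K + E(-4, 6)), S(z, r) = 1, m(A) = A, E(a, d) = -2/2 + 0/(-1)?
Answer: 283757/62 ≈ 4576.7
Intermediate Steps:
E(a, d) = -1 (E(a, d) = -2*1/2 + 0*(-1) = -1 + 0 = -1)
Z(K, x) = (1 + x)/(-1 + K) (Z(K, x) = (x + 1)/(K - 1) = (1 + x)/(-1 + K))
4577 + Z(-61, 16) = 4577 + (1 + 16)/(-1 - 61) = 4577 + 17/(-62) = 4577 - 1/62*17 = 4577 - 17/62 = 283757/62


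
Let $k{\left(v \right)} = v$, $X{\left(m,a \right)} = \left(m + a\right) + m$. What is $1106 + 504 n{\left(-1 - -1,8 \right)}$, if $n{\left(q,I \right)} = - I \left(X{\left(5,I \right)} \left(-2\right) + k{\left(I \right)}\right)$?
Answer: $114002$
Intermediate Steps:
$X{\left(m,a \right)} = a + 2 m$ ($X{\left(m,a \right)} = \left(a + m\right) + m = a + 2 m$)
$n{\left(q,I \right)} = - I \left(-20 - I\right)$ ($n{\left(q,I \right)} = - I \left(\left(I + 2 \cdot 5\right) \left(-2\right) + I\right) = - I \left(\left(I + 10\right) \left(-2\right) + I\right) = - I \left(\left(10 + I\right) \left(-2\right) + I\right) = - I \left(\left(-20 - 2 I\right) + I\right) = - I \left(-20 - I\right)$)
$1106 + 504 n{\left(-1 - -1,8 \right)} = 1106 + 504 \cdot 8 \left(20 + 8\right) = 1106 + 504 \cdot 8 \cdot 28 = 1106 + 504 \cdot 224 = 1106 + 112896 = 114002$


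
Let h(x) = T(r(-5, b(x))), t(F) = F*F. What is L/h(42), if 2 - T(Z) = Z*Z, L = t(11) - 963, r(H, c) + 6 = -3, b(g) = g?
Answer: 842/79 ≈ 10.658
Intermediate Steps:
t(F) = F²
r(H, c) = -9 (r(H, c) = -6 - 3 = -9)
L = -842 (L = 11² - 963 = 121 - 963 = -842)
T(Z) = 2 - Z² (T(Z) = 2 - Z*Z = 2 - Z²)
h(x) = -79 (h(x) = 2 - 1*(-9)² = 2 - 1*81 = 2 - 81 = -79)
L/h(42) = -842/(-79) = -842*(-1/79) = 842/79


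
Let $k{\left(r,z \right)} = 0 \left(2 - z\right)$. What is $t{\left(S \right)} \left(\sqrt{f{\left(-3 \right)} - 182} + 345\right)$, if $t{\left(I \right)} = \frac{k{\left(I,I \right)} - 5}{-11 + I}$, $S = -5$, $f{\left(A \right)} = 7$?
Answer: $\frac{1725}{16} + \frac{25 i \sqrt{7}}{16} \approx 107.81 + 4.134 i$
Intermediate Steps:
$k{\left(r,z \right)} = 0$
$t{\left(I \right)} = - \frac{5}{-11 + I}$ ($t{\left(I \right)} = \frac{0 - 5}{-11 + I} = - \frac{5}{-11 + I}$)
$t{\left(S \right)} \left(\sqrt{f{\left(-3 \right)} - 182} + 345\right) = - \frac{5}{-11 - 5} \left(\sqrt{7 - 182} + 345\right) = - \frac{5}{-16} \left(\sqrt{-175} + 345\right) = \left(-5\right) \left(- \frac{1}{16}\right) \left(5 i \sqrt{7} + 345\right) = \frac{5 \left(345 + 5 i \sqrt{7}\right)}{16} = \frac{1725}{16} + \frac{25 i \sqrt{7}}{16}$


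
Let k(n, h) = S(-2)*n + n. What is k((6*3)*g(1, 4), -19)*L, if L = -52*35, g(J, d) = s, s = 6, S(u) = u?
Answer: 196560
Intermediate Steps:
g(J, d) = 6
k(n, h) = -n (k(n, h) = -2*n + n = -n)
L = -1820
k((6*3)*g(1, 4), -19)*L = -6*3*6*(-1820) = -18*6*(-1820) = -1*108*(-1820) = -108*(-1820) = 196560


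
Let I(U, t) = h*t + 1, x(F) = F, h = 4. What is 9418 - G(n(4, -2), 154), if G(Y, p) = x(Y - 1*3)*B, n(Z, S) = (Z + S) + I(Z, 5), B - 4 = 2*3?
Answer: 9218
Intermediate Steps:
B = 10 (B = 4 + 2*3 = 4 + 6 = 10)
I(U, t) = 1 + 4*t (I(U, t) = 4*t + 1 = 1 + 4*t)
n(Z, S) = 21 + S + Z (n(Z, S) = (Z + S) + (1 + 4*5) = (S + Z) + (1 + 20) = (S + Z) + 21 = 21 + S + Z)
G(Y, p) = -30 + 10*Y (G(Y, p) = (Y - 1*3)*10 = (Y - 3)*10 = (-3 + Y)*10 = -30 + 10*Y)
9418 - G(n(4, -2), 154) = 9418 - (-30 + 10*(21 - 2 + 4)) = 9418 - (-30 + 10*23) = 9418 - (-30 + 230) = 9418 - 1*200 = 9418 - 200 = 9218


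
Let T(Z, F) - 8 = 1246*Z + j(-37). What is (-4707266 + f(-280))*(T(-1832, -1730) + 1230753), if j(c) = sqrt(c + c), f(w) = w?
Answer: 4951919420406 - 4707546*I*sqrt(74) ≈ 4.9519e+12 - 4.0496e+7*I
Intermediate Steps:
j(c) = sqrt(2)*sqrt(c) (j(c) = sqrt(2*c) = sqrt(2)*sqrt(c))
T(Z, F) = 8 + 1246*Z + I*sqrt(74) (T(Z, F) = 8 + (1246*Z + sqrt(2)*sqrt(-37)) = 8 + (1246*Z + sqrt(2)*(I*sqrt(37))) = 8 + (1246*Z + I*sqrt(74)) = 8 + 1246*Z + I*sqrt(74))
(-4707266 + f(-280))*(T(-1832, -1730) + 1230753) = (-4707266 - 280)*((8 + 1246*(-1832) + I*sqrt(74)) + 1230753) = -4707546*((8 - 2282672 + I*sqrt(74)) + 1230753) = -4707546*((-2282664 + I*sqrt(74)) + 1230753) = -4707546*(-1051911 + I*sqrt(74)) = 4951919420406 - 4707546*I*sqrt(74)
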